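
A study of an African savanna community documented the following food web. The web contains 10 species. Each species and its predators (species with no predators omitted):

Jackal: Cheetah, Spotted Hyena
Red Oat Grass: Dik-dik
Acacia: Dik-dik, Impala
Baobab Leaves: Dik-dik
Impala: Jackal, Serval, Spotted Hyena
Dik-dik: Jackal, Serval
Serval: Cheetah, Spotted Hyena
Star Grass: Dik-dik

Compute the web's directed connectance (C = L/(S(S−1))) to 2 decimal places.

The web has S = 10 species and L = 14 feeding links.
C = L / (S(S−1)) = 14 / 90 = 0.1556 ≈ 0.16.

C = 0.16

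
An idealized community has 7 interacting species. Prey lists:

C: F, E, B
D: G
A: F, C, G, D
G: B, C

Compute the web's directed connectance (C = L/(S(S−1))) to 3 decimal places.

The web has S = 7 species and L = 10 feeding links.
C = L / (S(S−1)) = 10 / 42 = 0.2381 ≈ 0.238.

C = 0.238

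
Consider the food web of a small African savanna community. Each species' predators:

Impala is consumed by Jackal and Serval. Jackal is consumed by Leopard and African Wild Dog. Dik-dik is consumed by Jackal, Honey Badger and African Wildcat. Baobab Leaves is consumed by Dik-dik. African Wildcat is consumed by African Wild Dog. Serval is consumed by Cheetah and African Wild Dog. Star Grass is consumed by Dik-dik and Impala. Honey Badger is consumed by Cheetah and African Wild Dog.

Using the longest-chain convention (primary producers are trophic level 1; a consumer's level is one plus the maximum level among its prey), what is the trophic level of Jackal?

Trophic level 3

Baobab Leaves is a producer → level 1.
Dik-dik eats Baobab Leaves (level 1); other prey at levels: Star Grass 1 → level 2.
Jackal eats Dik-dik (level 2); other prey at levels: Impala 2 → level 3.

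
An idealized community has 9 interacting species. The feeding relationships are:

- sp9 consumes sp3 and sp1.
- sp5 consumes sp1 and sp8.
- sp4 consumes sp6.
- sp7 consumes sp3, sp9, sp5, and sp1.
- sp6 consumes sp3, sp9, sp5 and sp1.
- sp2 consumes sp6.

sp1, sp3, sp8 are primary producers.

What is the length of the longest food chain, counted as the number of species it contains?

4 species

One longest chain: sp1 → sp5 → sp6 → sp2.
It has 4 species and 3 links.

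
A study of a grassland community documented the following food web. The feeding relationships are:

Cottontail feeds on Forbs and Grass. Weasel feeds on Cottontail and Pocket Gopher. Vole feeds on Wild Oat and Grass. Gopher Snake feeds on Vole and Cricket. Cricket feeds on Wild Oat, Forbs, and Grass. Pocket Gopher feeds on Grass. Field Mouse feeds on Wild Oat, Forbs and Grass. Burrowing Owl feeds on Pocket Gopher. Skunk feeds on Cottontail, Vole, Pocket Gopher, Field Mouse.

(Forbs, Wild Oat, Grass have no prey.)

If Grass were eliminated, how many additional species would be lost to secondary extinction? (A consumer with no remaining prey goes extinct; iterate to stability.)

2

Remove Grass.
Round 1: Pocket Gopher (all prey gone) → extinct.
Round 2: Burrowing Owl (all prey gone) → extinct.
No further losses. Total secondary extinctions: 2.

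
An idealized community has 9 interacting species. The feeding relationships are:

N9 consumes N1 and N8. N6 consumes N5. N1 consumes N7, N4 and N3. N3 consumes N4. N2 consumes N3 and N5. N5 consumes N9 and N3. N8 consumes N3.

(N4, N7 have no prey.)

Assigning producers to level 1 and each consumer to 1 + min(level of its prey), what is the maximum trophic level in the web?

Producers (level 1): N4, N7.
Following each consumer down to its lowest-level prey: N4 → N3 → N5 → N6 (levels 1 through 4).
All prey of N6 (N5 3) are at level 3 or above, so N6 is at level 1 + 3 = 4.
Every consumer has at least one prey at level 3 or below, so none exceeds level 4.

4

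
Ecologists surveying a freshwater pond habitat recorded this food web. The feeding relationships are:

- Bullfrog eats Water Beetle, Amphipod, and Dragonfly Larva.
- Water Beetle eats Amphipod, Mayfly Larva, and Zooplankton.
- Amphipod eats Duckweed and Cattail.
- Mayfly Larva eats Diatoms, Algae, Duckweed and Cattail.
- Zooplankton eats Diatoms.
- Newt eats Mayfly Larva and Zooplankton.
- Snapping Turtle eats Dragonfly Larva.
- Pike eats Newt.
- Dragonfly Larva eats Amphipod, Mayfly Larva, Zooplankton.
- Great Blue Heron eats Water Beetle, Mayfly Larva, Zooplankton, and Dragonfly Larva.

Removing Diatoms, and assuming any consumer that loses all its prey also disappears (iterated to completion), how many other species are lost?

Remove Diatoms.
Round 1: Zooplankton (all prey gone) → extinct.
No further losses. Total secondary extinctions: 1.

1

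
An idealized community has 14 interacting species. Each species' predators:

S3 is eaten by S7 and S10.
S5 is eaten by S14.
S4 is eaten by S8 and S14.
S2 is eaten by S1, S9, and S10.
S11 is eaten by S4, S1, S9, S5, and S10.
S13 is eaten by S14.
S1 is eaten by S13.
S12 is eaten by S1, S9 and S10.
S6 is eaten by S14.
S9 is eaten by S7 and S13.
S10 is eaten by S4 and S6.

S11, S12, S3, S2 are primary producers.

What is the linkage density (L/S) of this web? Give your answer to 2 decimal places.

There are L = 23 links among S = 14 species.
L/S = 23/14 = 1.6429 ≈ 1.64.

L/S = 1.64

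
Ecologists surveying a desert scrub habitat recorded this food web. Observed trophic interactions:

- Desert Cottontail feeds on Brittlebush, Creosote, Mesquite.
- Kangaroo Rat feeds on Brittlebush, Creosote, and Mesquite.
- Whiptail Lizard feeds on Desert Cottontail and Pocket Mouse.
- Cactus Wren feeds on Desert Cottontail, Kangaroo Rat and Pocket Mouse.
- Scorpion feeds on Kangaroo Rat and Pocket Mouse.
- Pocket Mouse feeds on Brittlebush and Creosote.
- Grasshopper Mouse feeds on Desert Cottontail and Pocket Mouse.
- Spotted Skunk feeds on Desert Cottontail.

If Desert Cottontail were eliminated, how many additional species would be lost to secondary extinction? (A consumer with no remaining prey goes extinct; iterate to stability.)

Remove Desert Cottontail.
Round 1: Spotted Skunk (all prey gone) → extinct.
No further losses. Total secondary extinctions: 1.

1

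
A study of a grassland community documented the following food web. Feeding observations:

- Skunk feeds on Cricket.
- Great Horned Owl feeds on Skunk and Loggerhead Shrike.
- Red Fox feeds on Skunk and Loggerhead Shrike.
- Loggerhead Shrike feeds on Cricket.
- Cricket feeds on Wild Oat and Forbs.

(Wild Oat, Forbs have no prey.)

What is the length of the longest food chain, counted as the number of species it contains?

One longest chain: Wild Oat → Cricket → Loggerhead Shrike → Red Fox.
It has 4 species and 3 links.

4 species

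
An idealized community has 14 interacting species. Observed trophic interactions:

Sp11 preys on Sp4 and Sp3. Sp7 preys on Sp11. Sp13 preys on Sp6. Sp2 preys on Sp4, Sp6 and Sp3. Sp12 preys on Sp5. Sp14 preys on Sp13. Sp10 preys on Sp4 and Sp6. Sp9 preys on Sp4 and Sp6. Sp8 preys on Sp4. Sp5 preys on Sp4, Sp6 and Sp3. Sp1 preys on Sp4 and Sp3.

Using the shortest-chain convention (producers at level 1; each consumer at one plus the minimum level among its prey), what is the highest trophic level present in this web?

3

Producers (level 1): Sp3, Sp6, Sp4.
Following each consumer down to its lowest-level prey: Sp3 → Sp11 → Sp7 (levels 1 through 3).
All prey of Sp7 (Sp11 2) are at level 2 or above, so Sp7 is at level 1 + 2 = 3.
Every consumer has at least one prey at level 2 or below, so none exceeds level 3.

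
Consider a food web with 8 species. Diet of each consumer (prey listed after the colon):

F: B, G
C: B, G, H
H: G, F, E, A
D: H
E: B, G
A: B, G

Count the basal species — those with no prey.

2

Basal species (no prey listed): B, G.
Count: 2.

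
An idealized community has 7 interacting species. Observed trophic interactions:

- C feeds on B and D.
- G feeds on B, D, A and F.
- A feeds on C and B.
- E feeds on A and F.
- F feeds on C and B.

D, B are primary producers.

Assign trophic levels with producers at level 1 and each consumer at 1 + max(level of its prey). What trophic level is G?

Trophic level 4

D is a producer → level 1.
C eats D (level 1); other prey at levels: B 1 → level 2.
F eats C (level 2); other prey at levels: B 1 → level 3.
G eats F (level 3); other prey at levels: D 1, B 1, A 3 → level 4.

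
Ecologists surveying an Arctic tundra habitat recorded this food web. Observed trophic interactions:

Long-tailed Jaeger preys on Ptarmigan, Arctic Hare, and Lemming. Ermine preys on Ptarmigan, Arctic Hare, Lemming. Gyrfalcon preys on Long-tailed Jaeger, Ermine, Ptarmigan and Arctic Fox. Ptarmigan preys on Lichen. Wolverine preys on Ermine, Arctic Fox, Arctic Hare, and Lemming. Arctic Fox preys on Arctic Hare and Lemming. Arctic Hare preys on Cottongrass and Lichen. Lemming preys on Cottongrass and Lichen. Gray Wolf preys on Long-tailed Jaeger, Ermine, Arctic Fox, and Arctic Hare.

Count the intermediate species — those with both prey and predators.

6

Intermediate species (has both prey and predators): Arctic Hare, Ptarmigan, Lemming, Ermine, Arctic Fox, Long-tailed Jaeger.
Count: 6.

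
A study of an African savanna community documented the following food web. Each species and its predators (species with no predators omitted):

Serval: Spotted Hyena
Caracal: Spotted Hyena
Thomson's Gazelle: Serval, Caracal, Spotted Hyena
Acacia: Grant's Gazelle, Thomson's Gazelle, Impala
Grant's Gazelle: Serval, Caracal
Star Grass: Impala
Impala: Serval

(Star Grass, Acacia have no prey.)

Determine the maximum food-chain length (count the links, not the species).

One longest chain: Acacia → Grant's Gazelle → Serval → Spotted Hyena.
It has 4 species and 3 links.

3 links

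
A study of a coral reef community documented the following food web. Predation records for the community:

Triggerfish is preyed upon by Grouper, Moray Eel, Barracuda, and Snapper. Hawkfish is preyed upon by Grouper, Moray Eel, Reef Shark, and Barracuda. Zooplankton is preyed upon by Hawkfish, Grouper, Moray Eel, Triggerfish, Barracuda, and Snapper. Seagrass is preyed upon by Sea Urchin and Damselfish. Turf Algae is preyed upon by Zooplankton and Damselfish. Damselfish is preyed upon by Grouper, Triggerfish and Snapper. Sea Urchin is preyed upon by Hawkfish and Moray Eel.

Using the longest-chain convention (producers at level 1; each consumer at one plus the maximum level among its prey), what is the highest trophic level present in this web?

Producers (level 1): Turf Algae, Seagrass.
Turf Algae → Zooplankton → Triggerfish → Snapper gives Snapper level 4.
No species has a prey at level 4, so no species reaches level 5.

4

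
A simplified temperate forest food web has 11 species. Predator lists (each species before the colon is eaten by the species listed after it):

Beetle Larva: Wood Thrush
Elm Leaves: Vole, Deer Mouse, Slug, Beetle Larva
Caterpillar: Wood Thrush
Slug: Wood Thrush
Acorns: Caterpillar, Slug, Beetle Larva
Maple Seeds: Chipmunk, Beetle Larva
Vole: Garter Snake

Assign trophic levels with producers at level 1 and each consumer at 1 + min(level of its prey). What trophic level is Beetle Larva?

Acorns is a producer → level 1.
Beetle Larva eats Acorns → level 2.

Trophic level 2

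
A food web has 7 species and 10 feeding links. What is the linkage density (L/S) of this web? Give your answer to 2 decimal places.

L/S = 1.43

There are L = 10 links among S = 7 species.
L/S = 10/7 = 1.4286 ≈ 1.43.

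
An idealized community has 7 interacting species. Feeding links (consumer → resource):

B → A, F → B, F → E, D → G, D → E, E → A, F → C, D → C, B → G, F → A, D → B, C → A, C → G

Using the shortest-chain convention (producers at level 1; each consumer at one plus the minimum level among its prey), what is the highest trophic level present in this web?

2

Producers (level 1): G, A.
Following each consumer down to its lowest-level prey: A → F (levels 1 through 2).
All prey of F (A 1, B 2, C 2, E 2) are at level 1 or above, so F is at level 1 + 1 = 2.
Every consumer has at least one prey at level 1 or below, so none exceeds level 2.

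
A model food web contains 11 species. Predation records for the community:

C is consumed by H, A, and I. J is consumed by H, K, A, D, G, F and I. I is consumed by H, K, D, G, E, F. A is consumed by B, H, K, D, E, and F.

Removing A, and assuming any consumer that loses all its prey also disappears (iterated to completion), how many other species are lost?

Remove A.
Round 1: B (all prey gone) → extinct.
No further losses. Total secondary extinctions: 1.

1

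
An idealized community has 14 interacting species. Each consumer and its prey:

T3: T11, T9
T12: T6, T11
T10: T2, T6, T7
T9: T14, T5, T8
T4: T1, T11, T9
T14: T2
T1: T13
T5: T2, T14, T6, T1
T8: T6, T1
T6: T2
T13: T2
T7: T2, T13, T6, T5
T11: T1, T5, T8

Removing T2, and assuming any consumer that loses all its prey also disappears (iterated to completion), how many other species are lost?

13

Remove T2.
Round 1: T14 (all prey gone), T13 (all prey gone), T6 (all prey gone) → extinct.
Round 2: T1 (all prey gone) → extinct.
Round 3: T5 (all prey gone), T8 (all prey gone) → extinct.
Round 4: T11 (all prey gone), T7 (all prey gone), T9 (all prey gone) → extinct.
Round 5: T3 (all prey gone), T4 (all prey gone), T12 (all prey gone), T10 (all prey gone) → extinct.
No further losses. Total secondary extinctions: 13.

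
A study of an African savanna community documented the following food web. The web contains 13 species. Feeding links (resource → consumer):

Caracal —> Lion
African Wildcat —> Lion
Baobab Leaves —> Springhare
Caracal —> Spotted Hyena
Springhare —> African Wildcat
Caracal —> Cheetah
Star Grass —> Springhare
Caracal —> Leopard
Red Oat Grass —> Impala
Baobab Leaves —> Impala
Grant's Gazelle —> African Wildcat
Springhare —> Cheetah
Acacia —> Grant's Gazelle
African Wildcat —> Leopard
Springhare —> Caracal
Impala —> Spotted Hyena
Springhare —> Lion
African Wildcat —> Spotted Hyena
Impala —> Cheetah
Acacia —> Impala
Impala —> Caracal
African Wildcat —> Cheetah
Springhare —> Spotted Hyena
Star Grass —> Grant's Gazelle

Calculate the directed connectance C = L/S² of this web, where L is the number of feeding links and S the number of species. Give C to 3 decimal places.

C = 0.142

The web has S = 13 species and L = 24 feeding links.
C = L / S² = 24 / 169 = 0.1420 ≈ 0.142.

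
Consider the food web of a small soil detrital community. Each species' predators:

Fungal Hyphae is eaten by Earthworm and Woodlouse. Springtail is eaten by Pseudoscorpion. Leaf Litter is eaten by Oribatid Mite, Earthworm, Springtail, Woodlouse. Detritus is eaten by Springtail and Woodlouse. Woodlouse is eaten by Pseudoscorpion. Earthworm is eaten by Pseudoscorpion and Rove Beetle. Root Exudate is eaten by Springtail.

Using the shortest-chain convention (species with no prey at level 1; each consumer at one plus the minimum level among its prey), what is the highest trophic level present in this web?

3

Basal resources (level 1): Root Exudate, Detritus, Leaf Litter, Fungal Hyphae.
Following each consumer down to its lowest-level prey: Leaf Litter → Earthworm → Rove Beetle (levels 1 through 3).
All prey of Rove Beetle (Earthworm 2) are at level 2 or above, so Rove Beetle is at level 1 + 2 = 3.
Every consumer has at least one prey at level 2 or below, so none exceeds level 3.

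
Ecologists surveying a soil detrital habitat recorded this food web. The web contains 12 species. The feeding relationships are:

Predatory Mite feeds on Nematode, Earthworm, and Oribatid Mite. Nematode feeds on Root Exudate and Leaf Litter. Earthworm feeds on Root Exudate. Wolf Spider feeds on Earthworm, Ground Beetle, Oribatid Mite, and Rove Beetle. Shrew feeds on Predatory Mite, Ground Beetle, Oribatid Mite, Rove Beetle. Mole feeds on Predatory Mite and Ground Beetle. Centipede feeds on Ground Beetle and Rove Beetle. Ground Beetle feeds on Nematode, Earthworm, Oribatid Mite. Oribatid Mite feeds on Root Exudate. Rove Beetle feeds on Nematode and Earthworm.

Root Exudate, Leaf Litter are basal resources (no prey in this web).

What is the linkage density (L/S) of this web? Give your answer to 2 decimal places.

There are L = 24 links among S = 12 species.
L/S = 24/12 = 2.0000 ≈ 2.00.

L/S = 2.00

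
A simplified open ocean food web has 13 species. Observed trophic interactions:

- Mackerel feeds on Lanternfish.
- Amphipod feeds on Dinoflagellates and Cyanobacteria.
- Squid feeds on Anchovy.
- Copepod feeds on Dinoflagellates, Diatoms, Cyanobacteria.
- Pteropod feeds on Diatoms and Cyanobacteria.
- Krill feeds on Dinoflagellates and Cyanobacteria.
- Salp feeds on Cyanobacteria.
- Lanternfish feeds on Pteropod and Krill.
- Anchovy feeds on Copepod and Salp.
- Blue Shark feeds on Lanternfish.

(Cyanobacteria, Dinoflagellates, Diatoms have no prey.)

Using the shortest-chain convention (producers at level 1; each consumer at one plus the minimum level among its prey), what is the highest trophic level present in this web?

4

Producers (level 1): Cyanobacteria, Dinoflagellates, Diatoms.
Following each consumer down to its lowest-level prey: Cyanobacteria → Salp → Anchovy → Squid (levels 1 through 4).
All prey of Squid (Anchovy 3) are at level 3 or above, so Squid is at level 1 + 3 = 4.
Every consumer has at least one prey at level 3 or below, so none exceeds level 4.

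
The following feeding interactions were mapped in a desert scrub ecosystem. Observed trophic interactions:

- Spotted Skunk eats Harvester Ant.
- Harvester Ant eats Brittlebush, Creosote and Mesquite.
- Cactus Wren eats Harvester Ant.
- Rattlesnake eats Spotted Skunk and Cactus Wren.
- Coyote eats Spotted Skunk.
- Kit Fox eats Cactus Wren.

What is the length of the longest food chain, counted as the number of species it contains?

One longest chain: Creosote → Harvester Ant → Spotted Skunk → Coyote.
It has 4 species and 3 links.

4 species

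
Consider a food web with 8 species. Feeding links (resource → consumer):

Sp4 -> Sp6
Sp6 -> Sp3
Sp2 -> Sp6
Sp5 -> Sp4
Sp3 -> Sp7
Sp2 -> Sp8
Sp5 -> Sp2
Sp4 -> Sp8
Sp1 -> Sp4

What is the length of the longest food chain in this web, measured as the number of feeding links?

One longest chain: Sp5 → Sp4 → Sp6 → Sp3 → Sp7.
It has 5 species and 4 links.

4 links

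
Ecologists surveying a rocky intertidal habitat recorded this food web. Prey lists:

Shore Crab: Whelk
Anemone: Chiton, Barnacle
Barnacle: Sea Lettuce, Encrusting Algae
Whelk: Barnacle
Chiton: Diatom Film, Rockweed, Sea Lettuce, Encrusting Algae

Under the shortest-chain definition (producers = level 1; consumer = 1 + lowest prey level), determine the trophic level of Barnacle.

Trophic level 2

Sea Lettuce is a producer → level 1.
Barnacle eats Sea Lettuce → level 2.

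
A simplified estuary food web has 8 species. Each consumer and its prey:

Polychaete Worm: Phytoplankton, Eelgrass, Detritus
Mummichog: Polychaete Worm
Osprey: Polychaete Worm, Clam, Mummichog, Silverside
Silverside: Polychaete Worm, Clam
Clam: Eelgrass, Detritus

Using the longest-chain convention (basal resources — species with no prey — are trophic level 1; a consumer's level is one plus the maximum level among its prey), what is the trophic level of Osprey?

Phytoplankton has no prey (basal) → level 1.
Polychaete Worm eats Phytoplankton (level 1); other prey at levels: Eelgrass 1, Detritus 1 → level 2.
Mummichog eats Polychaete Worm → level 3.
Osprey eats Mummichog (level 3); other prey at levels: Polychaete Worm 2, Clam 2, Silverside 3 → level 4.

Trophic level 4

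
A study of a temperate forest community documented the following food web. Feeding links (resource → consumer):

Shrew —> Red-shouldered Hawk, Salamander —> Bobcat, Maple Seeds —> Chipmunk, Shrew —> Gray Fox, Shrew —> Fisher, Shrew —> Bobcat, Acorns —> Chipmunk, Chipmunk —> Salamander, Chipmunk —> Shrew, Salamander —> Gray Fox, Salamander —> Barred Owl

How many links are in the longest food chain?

One longest chain: Acorns → Chipmunk → Shrew → Red-shouldered Hawk.
It has 4 species and 3 links.

3 links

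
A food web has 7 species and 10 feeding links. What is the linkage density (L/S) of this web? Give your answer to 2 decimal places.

There are L = 10 links among S = 7 species.
L/S = 10/7 = 1.4286 ≈ 1.43.

L/S = 1.43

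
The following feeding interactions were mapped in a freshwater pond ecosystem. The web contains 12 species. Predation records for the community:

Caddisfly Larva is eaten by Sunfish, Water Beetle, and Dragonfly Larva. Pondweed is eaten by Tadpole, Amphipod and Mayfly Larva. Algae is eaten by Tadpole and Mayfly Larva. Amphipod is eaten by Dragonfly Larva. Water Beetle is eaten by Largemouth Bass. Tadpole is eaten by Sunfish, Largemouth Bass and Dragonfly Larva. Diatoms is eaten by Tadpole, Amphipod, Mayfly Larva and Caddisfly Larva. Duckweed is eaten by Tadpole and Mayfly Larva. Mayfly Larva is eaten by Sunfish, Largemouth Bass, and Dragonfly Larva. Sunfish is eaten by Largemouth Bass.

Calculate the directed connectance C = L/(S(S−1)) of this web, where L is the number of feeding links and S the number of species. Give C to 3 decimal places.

C = 0.174

The web has S = 12 species and L = 23 feeding links.
C = L / (S(S−1)) = 23 / 132 = 0.1742 ≈ 0.174.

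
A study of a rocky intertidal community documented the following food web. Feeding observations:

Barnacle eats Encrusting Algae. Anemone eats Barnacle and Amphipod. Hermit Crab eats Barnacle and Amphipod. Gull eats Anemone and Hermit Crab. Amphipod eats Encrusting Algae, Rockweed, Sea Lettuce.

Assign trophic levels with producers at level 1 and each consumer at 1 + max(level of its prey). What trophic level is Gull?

Encrusting Algae is a producer → level 1.
Barnacle eats Encrusting Algae → level 2.
Hermit Crab eats Barnacle (level 2); other prey at levels: Amphipod 2 → level 3.
Gull eats Hermit Crab (level 3); other prey at levels: Anemone 3 → level 4.

Trophic level 4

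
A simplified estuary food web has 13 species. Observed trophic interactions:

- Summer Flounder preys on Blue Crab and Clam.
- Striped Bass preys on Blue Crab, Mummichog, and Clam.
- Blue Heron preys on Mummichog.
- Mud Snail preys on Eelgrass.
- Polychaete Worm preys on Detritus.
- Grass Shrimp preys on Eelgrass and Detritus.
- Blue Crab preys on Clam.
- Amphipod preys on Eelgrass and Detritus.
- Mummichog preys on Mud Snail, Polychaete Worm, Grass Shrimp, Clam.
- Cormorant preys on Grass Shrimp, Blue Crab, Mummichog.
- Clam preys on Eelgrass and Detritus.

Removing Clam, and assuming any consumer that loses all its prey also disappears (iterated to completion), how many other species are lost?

Remove Clam.
Round 1: Blue Crab (all prey gone) → extinct.
Round 2: Summer Flounder (all prey gone) → extinct.
No further losses. Total secondary extinctions: 2.

2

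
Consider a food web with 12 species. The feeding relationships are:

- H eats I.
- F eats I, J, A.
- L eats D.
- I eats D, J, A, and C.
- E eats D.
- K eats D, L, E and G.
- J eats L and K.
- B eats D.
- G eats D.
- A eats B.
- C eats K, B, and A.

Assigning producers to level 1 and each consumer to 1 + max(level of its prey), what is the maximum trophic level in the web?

Producers (level 1): D.
D → L → K → J → I → H gives H level 6.
No species has a prey at level 6, so no species reaches level 7.

6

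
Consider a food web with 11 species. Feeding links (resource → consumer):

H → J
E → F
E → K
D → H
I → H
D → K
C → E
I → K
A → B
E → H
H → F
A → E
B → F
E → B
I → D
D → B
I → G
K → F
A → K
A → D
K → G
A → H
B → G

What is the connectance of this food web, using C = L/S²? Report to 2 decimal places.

C = 0.19

The web has S = 11 species and L = 23 feeding links.
C = L / S² = 23 / 121 = 0.1901 ≈ 0.19.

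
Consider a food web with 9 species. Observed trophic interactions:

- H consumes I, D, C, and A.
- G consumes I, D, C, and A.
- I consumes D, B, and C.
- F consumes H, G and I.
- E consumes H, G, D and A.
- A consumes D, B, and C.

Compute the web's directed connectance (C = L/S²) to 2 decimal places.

The web has S = 9 species and L = 21 feeding links.
C = L / S² = 21 / 81 = 0.2593 ≈ 0.26.

C = 0.26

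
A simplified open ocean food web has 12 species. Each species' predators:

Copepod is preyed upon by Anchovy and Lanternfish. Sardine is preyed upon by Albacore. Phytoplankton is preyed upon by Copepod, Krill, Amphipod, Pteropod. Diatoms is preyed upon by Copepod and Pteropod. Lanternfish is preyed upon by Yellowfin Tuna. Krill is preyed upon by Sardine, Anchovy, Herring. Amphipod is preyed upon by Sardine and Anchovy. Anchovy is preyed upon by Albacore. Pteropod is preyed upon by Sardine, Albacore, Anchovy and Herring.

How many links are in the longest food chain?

3 links

One longest chain: Phytoplankton → Copepod → Lanternfish → Yellowfin Tuna.
It has 4 species and 3 links.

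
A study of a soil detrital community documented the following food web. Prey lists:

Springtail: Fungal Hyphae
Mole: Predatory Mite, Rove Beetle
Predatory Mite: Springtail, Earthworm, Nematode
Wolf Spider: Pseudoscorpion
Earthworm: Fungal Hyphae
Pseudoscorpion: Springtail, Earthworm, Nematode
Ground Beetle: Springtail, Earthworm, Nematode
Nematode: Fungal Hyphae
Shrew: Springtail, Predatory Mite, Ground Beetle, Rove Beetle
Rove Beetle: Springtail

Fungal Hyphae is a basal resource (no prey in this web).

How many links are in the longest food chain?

3 links

One longest chain: Fungal Hyphae → Springtail → Pseudoscorpion → Wolf Spider.
It has 4 species and 3 links.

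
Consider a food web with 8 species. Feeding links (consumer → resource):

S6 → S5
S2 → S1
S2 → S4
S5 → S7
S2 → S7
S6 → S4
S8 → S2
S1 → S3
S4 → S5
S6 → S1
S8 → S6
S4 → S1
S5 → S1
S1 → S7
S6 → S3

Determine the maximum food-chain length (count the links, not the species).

5 links

One longest chain: S7 → S1 → S5 → S4 → S2 → S8.
It has 6 species and 5 links.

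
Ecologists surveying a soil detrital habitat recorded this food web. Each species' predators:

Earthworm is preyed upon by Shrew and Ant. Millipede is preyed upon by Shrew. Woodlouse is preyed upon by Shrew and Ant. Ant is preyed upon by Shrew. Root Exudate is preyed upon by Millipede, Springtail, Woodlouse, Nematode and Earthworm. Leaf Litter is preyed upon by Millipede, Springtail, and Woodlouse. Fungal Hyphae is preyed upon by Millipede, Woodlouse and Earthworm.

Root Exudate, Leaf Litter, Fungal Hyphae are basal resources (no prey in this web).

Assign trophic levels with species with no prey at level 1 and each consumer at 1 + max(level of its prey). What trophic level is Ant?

Root Exudate has no prey (basal) → level 1.
Earthworm eats Root Exudate (level 1); other prey at levels: Fungal Hyphae 1 → level 2.
Ant eats Earthworm (level 2); other prey at levels: Woodlouse 2 → level 3.

Trophic level 3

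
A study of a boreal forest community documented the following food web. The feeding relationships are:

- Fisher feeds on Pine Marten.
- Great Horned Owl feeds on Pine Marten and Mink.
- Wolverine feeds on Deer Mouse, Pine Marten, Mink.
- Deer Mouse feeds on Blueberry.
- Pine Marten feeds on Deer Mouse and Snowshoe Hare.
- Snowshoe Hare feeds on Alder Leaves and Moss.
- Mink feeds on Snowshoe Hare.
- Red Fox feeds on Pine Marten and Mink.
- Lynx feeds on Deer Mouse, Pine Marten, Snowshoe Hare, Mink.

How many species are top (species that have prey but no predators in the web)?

5

Top species (has prey, but nothing eats it): Fisher, Red Fox, Great Horned Owl, Wolverine, Lynx.
Count: 5.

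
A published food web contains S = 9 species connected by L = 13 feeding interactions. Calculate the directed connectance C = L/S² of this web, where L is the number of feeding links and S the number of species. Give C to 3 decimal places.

C = 0.160

The web has S = 9 species and L = 13 feeding links.
C = L / S² = 13 / 81 = 0.1605 ≈ 0.160.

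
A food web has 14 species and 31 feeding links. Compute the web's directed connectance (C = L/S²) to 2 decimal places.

C = 0.16

The web has S = 14 species and L = 31 feeding links.
C = L / S² = 31 / 196 = 0.1582 ≈ 0.16.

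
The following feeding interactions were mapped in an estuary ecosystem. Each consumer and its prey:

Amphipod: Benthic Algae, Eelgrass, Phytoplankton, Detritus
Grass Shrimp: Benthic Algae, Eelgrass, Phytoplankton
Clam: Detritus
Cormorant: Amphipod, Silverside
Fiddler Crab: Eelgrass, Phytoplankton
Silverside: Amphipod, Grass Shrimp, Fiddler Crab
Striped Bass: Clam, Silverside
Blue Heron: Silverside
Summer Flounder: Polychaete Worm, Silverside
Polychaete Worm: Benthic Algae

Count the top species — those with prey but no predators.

4

Top species (has prey, but nothing eats it): Blue Heron, Striped Bass, Summer Flounder, Cormorant.
Count: 4.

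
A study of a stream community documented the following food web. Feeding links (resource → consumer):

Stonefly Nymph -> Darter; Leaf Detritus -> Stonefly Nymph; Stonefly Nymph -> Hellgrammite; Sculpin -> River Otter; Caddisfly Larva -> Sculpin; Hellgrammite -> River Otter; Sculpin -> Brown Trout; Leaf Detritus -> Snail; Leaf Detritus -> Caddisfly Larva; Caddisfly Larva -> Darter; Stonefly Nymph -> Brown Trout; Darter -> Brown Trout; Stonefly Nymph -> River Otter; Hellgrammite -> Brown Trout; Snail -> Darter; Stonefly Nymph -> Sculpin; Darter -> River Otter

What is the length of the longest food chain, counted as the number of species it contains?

One longest chain: Leaf Detritus → Caddisfly Larva → Sculpin → River Otter.
It has 4 species and 3 links.

4 species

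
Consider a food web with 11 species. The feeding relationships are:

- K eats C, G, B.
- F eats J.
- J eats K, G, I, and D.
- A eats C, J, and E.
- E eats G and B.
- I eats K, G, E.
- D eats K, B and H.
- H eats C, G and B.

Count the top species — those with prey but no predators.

Top species (has prey, but nothing eats it): F, A.
Count: 2.

2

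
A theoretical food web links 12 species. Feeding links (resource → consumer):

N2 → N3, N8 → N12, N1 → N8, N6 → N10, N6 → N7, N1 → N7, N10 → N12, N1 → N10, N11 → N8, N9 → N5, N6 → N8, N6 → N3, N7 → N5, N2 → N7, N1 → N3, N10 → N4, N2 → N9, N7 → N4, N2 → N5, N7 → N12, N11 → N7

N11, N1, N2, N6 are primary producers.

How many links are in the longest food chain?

2 links

One longest chain: N2 → N9 → N5.
It has 3 species and 2 links.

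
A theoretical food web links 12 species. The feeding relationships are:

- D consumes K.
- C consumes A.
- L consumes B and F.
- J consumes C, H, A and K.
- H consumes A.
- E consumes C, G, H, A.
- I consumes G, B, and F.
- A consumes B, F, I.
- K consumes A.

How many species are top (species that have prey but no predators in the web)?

4

Top species (has prey, but nothing eats it): L, J, D, E.
Count: 4.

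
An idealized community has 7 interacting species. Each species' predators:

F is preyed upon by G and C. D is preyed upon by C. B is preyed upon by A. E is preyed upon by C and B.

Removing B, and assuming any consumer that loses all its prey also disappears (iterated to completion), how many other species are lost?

Remove B.
Round 1: A (all prey gone) → extinct.
No further losses. Total secondary extinctions: 1.

1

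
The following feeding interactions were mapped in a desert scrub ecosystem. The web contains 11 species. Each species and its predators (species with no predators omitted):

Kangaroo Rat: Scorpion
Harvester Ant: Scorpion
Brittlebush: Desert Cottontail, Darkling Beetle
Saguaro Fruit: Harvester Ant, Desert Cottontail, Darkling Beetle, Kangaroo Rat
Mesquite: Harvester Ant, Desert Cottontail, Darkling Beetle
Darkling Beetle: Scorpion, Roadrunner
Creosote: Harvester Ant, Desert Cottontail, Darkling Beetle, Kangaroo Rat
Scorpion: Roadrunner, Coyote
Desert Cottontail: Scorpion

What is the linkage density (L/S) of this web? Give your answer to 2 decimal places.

There are L = 20 links among S = 11 species.
L/S = 20/11 = 1.8182 ≈ 1.82.

L/S = 1.82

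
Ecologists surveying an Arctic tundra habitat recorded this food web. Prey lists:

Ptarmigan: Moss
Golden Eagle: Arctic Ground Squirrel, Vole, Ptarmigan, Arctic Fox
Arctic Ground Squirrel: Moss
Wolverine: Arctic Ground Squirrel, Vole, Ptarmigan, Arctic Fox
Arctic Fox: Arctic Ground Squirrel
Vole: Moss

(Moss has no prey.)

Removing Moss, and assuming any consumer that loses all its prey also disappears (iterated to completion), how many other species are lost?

6

Remove Moss.
Round 1: Arctic Ground Squirrel (all prey gone), Vole (all prey gone), Ptarmigan (all prey gone) → extinct.
Round 2: Arctic Fox (all prey gone) → extinct.
Round 3: Golden Eagle (all prey gone), Wolverine (all prey gone) → extinct.
No further losses. Total secondary extinctions: 6.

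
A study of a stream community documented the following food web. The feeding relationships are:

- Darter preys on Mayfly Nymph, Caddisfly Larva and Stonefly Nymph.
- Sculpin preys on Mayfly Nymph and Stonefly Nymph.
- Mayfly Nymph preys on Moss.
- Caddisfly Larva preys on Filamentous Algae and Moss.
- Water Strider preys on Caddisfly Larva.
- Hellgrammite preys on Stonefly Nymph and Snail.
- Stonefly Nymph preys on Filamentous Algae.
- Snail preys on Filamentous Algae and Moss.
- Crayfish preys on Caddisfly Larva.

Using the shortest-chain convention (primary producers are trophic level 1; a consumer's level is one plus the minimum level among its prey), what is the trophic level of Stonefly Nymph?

Filamentous Algae is a producer → level 1.
Stonefly Nymph eats Filamentous Algae → level 2.

Trophic level 2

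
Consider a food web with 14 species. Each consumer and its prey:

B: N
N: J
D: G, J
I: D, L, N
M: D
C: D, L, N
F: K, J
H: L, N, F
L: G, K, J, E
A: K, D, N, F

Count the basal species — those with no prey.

4

Basal species (no prey listed): G, K, J, E.
Count: 4.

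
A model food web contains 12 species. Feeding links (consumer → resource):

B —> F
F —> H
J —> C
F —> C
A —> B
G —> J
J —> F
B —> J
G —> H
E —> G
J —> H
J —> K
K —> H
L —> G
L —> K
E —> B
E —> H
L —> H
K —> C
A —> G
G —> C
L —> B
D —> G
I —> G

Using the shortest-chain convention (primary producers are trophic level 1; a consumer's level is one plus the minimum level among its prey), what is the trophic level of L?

H is a producer → level 1.
L eats H → level 2.

Trophic level 2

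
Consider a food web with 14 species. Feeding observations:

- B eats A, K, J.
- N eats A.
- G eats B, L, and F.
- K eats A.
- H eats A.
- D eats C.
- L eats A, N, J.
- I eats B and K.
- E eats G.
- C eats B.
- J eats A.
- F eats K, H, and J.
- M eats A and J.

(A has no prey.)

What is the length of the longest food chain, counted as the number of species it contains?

One longest chain: A → K → B → C → D.
It has 5 species and 4 links.

5 species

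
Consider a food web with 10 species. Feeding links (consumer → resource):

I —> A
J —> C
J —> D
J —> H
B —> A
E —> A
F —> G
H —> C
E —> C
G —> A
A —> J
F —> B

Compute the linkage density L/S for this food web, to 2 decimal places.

There are L = 12 links among S = 10 species.
L/S = 12/10 = 1.2000 ≈ 1.20.

L/S = 1.20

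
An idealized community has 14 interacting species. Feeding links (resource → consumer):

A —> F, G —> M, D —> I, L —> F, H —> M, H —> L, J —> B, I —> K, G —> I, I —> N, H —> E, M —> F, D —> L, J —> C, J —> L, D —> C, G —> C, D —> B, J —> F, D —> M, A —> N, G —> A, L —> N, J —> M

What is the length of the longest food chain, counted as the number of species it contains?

One longest chain: G → M → F.
It has 3 species and 2 links.

3 species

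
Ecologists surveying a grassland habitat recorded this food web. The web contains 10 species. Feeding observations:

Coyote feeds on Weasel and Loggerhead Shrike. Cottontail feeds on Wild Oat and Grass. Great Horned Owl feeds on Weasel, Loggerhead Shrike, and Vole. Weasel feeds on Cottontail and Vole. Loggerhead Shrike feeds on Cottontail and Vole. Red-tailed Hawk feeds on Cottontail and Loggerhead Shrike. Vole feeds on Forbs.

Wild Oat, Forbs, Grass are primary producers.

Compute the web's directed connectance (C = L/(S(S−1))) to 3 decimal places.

C = 0.156

The web has S = 10 species and L = 14 feeding links.
C = L / (S(S−1)) = 14 / 90 = 0.1556 ≈ 0.156.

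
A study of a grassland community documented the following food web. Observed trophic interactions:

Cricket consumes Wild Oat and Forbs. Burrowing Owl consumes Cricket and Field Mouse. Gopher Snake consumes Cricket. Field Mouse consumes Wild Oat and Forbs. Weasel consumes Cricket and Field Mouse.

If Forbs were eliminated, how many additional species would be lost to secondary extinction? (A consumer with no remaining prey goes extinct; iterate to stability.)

Remove Forbs.
Every predator of it retains at least one other prey: Field Mouse still has Wild Oat; Cricket still has Wild Oat.
No consumer loses all prey, so no secondary extinctions occur.

0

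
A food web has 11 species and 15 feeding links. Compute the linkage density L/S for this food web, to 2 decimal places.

There are L = 15 links among S = 11 species.
L/S = 15/11 = 1.3636 ≈ 1.36.

L/S = 1.36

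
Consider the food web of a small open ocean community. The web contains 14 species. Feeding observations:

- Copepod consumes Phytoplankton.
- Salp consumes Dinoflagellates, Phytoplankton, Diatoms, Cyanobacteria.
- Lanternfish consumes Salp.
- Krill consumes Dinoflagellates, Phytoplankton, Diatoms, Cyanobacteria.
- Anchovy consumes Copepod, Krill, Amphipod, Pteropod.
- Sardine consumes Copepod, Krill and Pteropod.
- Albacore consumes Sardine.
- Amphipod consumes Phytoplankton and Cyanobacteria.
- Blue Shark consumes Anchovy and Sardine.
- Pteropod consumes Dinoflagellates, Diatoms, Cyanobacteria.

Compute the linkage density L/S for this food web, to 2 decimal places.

There are L = 25 links among S = 14 species.
L/S = 25/14 = 1.7857 ≈ 1.79.

L/S = 1.79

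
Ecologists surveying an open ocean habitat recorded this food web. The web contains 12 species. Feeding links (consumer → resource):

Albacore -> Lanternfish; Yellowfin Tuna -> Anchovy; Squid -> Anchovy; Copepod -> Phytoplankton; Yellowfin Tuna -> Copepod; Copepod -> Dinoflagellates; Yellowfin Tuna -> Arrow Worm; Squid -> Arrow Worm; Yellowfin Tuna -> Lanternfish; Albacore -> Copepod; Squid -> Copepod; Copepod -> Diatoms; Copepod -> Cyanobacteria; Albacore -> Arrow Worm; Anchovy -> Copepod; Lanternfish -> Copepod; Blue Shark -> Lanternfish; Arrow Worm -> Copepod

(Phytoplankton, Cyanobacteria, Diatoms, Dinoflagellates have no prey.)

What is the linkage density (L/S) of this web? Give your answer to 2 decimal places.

There are L = 18 links among S = 12 species.
L/S = 18/12 = 1.5000 ≈ 1.50.

L/S = 1.50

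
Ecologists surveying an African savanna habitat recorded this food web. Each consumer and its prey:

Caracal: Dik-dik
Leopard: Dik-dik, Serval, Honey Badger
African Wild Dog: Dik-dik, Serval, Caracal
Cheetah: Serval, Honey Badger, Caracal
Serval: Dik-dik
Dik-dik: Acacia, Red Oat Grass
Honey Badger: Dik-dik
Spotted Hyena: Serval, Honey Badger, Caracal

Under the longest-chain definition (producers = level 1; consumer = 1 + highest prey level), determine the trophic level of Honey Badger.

Trophic level 3

Acacia is a producer → level 1.
Dik-dik eats Acacia (level 1); other prey at levels: Red Oat Grass 1 → level 2.
Honey Badger eats Dik-dik → level 3.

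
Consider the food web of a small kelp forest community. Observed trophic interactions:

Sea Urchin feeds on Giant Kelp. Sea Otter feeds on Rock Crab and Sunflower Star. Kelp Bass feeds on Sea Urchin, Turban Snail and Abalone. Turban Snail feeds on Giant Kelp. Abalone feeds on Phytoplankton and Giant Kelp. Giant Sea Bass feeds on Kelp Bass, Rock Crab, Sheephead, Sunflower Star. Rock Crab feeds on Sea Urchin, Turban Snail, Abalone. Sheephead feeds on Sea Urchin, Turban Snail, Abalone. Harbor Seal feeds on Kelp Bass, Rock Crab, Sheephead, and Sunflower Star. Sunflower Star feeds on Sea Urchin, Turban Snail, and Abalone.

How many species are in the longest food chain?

4 species

One longest chain: Giant Kelp → Sea Urchin → Sunflower Star → Sea Otter.
It has 4 species and 3 links.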